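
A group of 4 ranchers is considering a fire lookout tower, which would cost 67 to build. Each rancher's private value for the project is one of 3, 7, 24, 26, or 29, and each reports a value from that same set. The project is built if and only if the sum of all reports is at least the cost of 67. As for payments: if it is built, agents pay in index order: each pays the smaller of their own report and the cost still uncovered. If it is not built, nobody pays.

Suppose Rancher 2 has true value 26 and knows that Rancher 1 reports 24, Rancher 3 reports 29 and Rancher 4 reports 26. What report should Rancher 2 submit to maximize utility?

3

Report 3: project built, pays 3, utility 26 - 3 = 23.
Report 7: project built, pays 7, utility 26 - 7 = 19.
Report 24: project built, pays 24, utility 26 - 24 = 2.
Report 26: project built, pays 26, utility 26 - 26 = 0.
Report 29: project built, pays 29, utility 26 - 29 = -3.
The best choice is 3 with utility 23.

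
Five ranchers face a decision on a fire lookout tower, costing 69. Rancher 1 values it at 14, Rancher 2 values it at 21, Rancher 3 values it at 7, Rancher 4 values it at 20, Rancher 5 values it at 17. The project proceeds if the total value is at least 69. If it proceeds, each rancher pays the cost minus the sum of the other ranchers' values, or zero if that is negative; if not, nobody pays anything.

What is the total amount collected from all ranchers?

Total value 79 ≥ cost 69, so it is built.
Rancher 1: others sum to 65; max(0, 69 - 65) = 4.
Rancher 2: others sum to 58; max(0, 69 - 58) = 11.
Rancher 3: others sum to 72; max(0, 69 - 72) = 0.
Rancher 4: others sum to 59; max(0, 69 - 59) = 10.
Rancher 5: others sum to 62; max(0, 69 - 62) = 7.
Total collected = 4 + 11 + 0 + 10 + 7 = 32.

32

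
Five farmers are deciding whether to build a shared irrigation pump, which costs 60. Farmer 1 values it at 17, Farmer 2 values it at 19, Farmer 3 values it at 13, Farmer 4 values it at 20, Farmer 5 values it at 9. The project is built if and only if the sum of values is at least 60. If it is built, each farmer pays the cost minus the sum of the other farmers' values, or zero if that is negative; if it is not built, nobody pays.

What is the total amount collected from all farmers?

3

Total value 78 ≥ cost 60, so it is built.
Farmer 1: others sum to 61; max(0, 60 - 61) = 0.
Farmer 2: others sum to 59; max(0, 60 - 59) = 1.
Farmer 3: others sum to 65; max(0, 60 - 65) = 0.
Farmer 4: others sum to 58; max(0, 60 - 58) = 2.
Farmer 5: others sum to 69; max(0, 60 - 69) = 0.
Total collected = 0 + 1 + 0 + 2 + 0 = 3.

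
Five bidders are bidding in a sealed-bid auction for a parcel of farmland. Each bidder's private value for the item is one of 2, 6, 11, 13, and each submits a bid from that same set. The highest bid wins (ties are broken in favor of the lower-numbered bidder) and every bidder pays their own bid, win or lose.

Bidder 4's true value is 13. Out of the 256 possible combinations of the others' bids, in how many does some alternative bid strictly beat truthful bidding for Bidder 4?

Others bid (2, 2, 2, 2): truth gives 0; bid 6 gives 7 > 0. Violating.
Others bid (2, 2, 2, 6): truth gives 0; bid 6 gives 7 > 0. Violating.
Others bid (2, 2, 2, 11): truth gives 0; bid 11 gives 2 > 0. Violating.
Others bid (2, 2, 6, 2): truth gives 0; bid 11 gives 2 > 0. Violating.
Others bid (2, 2, 2, 13): truth gives 0; no alternative beats it.
Others bid (2, 2, 6, 13): truth gives 0; no alternative beats it.
(Checking all 256 profiles: 172 have a profitable deviation, 84 do not.)

172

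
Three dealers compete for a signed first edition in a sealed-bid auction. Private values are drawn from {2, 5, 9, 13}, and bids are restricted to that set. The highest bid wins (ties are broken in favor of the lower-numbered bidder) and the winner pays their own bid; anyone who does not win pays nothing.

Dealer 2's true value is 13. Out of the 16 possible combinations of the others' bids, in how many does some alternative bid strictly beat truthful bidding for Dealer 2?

Others bid (2, 2): truth gives 0; bid 5 gives 8 > 0. Violating.
Others bid (2, 5): truth gives 0; bid 5 gives 8 > 0. Violating.
Others bid (2, 9): truth gives 0; bid 9 gives 4 > 0. Violating.
Others bid (5, 2): truth gives 0; bid 9 gives 4 > 0. Violating.
Others bid (2, 13): truth gives 0; no alternative beats it.
Others bid (5, 13): truth gives 0; no alternative beats it.
(Checking all 16 profiles: 6 have a profitable deviation, 10 do not.)

6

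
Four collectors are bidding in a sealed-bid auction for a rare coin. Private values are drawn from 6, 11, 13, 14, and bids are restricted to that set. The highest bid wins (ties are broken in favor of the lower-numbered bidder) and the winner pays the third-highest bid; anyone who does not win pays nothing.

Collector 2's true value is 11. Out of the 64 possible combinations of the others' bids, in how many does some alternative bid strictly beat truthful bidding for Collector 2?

Others bid (6, 6, 13): truth gives 0; bid 13 gives 5 > 0. Violating.
Others bid (6, 6, 14): truth gives 0; bid 14 gives 5 > 0. Violating.
Others bid (6, 13, 6): truth gives 0; bid 13 gives 5 > 0. Violating.
Others bid (6, 14, 6): truth gives 0; bid 14 gives 5 > 0. Violating.
Others bid (6, 6, 6): truth gives 5; no alternative beats it.
Others bid (6, 6, 11): truth gives 5; no alternative beats it.
(Checking all 64 profiles: 6 have a profitable deviation, 58 do not.)

6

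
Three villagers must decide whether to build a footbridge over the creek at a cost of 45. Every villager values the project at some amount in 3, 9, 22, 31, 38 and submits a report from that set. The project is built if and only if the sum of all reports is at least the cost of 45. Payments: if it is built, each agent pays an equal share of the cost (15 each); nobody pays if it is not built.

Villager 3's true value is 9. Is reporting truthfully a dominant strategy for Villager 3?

No

Consider the case where Villager 1 reports 3 and Villager 2 reports 38.
Truthful report 9: project built, pays 15, utility 9 - 15 = -6.
Report 3 instead: project not built, utility 0.
Since 0 > -6, reporting 3 is strictly better here, so truthful reporting is not dominant.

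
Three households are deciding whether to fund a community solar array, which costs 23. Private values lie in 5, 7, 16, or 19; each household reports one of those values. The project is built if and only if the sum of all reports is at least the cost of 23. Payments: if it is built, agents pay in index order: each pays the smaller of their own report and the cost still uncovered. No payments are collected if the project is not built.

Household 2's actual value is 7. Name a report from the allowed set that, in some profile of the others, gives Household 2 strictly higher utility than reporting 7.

Suppose Household 1 reports 5 and Household 3 reports 16.
Report 7: project built, pays 7, utility 7 - 7 = 0.
Report 5: project built, pays 5, utility 7 - 5 = 2.
So reporting 5 beats truth here (2 > 0).

5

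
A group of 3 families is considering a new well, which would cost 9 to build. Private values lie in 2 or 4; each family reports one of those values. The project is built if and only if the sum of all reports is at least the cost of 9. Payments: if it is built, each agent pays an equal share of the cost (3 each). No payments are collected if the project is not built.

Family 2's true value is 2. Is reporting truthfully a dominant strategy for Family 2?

Yes

Check each profile of the others' reports and compare truth against every alternative report.
Others report (2, 4): truth gives 0, best alternative gives -1.
Others report (4, 2): truth gives 0, best alternative gives -1.
Others report (4, 4): truth gives -1, best alternative gives -1.
Others report (2, 2): truth gives 0, best alternative gives 0.
In every case the truthful report is at least as good as any alternative, so it is a dominant strategy.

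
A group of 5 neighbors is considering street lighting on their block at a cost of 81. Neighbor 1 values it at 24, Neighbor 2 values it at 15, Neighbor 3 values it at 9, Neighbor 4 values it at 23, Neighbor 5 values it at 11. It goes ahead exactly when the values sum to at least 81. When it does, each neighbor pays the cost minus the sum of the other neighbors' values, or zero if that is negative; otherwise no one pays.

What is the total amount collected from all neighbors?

77

Total value 82 ≥ cost 81, so it is built.
Neighbor 1: others sum to 58; max(0, 81 - 58) = 23.
Neighbor 2: others sum to 67; max(0, 81 - 67) = 14.
Neighbor 3: others sum to 73; max(0, 81 - 73) = 8.
Neighbor 4: others sum to 59; max(0, 81 - 59) = 22.
Neighbor 5: others sum to 71; max(0, 81 - 71) = 10.
Total collected = 23 + 14 + 8 + 22 + 10 = 77.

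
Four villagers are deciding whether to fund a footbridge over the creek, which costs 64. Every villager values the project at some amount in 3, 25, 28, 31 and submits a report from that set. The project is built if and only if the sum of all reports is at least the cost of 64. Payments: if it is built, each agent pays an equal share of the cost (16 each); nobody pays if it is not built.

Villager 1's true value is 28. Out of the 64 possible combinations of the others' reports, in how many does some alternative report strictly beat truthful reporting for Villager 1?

Others report (3, 3, 28): truth gives 0; report 31 gives 12 > 0. Violating.
Others report (3, 28, 3): truth gives 0; report 31 gives 12 > 0. Violating.
Others report (28, 3, 3): truth gives 0; report 31 gives 12 > 0. Violating.
Others report (3, 3, 3): truth gives 0; no alternative beats it.
Others report (3, 3, 25): truth gives 0; no alternative beats it.
(Checking all 64 profiles: 3 have a profitable deviation, 61 do not.)

3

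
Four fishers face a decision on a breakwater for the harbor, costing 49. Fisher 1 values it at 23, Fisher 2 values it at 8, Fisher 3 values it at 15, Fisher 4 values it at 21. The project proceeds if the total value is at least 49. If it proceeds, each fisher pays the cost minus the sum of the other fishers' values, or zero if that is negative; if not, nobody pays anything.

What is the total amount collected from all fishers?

8

Total value 67 ≥ cost 49, so it is built.
Fisher 1: others sum to 44; max(0, 49 - 44) = 5.
Fisher 2: others sum to 59; max(0, 49 - 59) = 0.
Fisher 3: others sum to 52; max(0, 49 - 52) = 0.
Fisher 4: others sum to 46; max(0, 49 - 46) = 3.
Total collected = 5 + 0 + 0 + 3 = 8.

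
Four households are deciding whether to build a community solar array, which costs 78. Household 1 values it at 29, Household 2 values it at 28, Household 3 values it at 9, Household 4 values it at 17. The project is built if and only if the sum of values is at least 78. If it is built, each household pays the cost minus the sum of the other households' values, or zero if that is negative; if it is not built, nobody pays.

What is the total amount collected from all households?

63

Total value 83 ≥ cost 78, so it is built.
Household 1: others sum to 54; max(0, 78 - 54) = 24.
Household 2: others sum to 55; max(0, 78 - 55) = 23.
Household 3: others sum to 74; max(0, 78 - 74) = 4.
Household 4: others sum to 66; max(0, 78 - 66) = 12.
Total collected = 24 + 23 + 4 + 12 = 63.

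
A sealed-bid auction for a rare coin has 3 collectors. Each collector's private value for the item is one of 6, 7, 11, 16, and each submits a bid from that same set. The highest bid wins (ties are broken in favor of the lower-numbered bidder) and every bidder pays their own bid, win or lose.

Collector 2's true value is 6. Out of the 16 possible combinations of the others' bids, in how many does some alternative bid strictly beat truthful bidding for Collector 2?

6

Others bid (6, 6): truth gives -6; bid 7 gives -1 > -6. Violating.
Others bid (6, 7): truth gives -6; bid 7 gives -1 > -6. Violating.
Others bid (6, 11): truth gives -6; bid 11 gives -5 > -6. Violating.
Others bid (7, 6): truth gives -6; bid 11 gives -5 > -6. Violating.
Others bid (6, 16): truth gives -6; no alternative beats it.
Others bid (7, 16): truth gives -6; no alternative beats it.
(Checking all 16 profiles: 6 have a profitable deviation, 10 do not.)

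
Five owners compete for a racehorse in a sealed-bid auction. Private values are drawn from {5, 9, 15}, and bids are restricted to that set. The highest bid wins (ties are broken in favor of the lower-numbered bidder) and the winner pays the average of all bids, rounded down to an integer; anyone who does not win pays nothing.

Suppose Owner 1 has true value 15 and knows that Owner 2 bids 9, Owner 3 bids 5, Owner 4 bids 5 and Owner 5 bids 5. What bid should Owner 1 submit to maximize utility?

9

Bid 5: loses, pays 0, utility 0.
Bid 9: wins, pays 6, utility 15 - 6 = 9.
Bid 15: wins, pays 7, utility 15 - 7 = 8.
The best choice is 9 with utility 9.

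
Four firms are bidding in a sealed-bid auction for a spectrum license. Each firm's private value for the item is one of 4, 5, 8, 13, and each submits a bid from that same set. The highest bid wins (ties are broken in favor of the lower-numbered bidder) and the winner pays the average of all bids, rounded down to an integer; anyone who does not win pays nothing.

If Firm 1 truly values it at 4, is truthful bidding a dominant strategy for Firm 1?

Check each profile of the others' bids and compare truth against every alternative bid.
Others bid (5, 5, 5): truth gives 0, best alternative gives -1.
Others bid (4, 4, 4): truth gives 0, best alternative gives 0.
Others bid (4, 4, 5): truth gives 0, best alternative gives 0.
Others bid (4, 4, 8): truth gives 0, best alternative gives 0.
Others bid (4, 4, 13): truth gives 0, best alternative gives 0.
Others bid (4, 5, 4): truth gives 0, best alternative gives 0.
(Remaining 58 profiles checked similarly; truth is weakly best in each.)
In every case the truthful bid is at least as good as any alternative, so it is a dominant strategy.

Yes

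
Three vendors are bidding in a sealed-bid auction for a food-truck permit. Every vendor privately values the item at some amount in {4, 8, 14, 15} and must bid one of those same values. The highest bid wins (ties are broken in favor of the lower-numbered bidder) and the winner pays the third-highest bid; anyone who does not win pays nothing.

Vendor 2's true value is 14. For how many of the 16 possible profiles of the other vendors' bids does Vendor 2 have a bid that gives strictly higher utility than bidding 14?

Others bid (4, 15): truth gives 0; bid 15 gives 10 > 0. Violating.
Others bid (8, 15): truth gives 0; bid 15 gives 6 > 0. Violating.
Others bid (14, 4): truth gives 0; bid 15 gives 10 > 0. Violating.
Others bid (14, 8): truth gives 0; bid 15 gives 6 > 0. Violating.
Others bid (4, 4): truth gives 10; no alternative beats it.
Others bid (4, 8): truth gives 10; no alternative beats it.
(Checking all 16 profiles: 4 have a profitable deviation, 12 do not.)

4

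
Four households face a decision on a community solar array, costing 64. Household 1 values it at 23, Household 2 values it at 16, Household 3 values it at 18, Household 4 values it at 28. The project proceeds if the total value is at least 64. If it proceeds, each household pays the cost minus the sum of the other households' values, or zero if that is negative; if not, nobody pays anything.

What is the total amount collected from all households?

Total value 85 ≥ cost 64, so it is built.
Household 1: others sum to 62; max(0, 64 - 62) = 2.
Household 2: others sum to 69; max(0, 64 - 69) = 0.
Household 3: others sum to 67; max(0, 64 - 67) = 0.
Household 4: others sum to 57; max(0, 64 - 57) = 7.
Total collected = 2 + 0 + 0 + 7 = 9.

9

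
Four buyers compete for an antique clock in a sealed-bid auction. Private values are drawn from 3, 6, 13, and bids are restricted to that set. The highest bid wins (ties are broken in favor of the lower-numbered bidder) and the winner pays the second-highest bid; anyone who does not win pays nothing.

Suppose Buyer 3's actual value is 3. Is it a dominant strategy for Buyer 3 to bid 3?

Yes

Check each profile of the others' bids and compare truth against every alternative bid.
Others bid (3, 3, 6): truth gives 0, best alternative gives -3.
Others bid (3, 3, 3): truth gives 0, best alternative gives 0.
Others bid (3, 3, 13): truth gives 0, best alternative gives 0.
Others bid (3, 6, 3): truth gives 0, best alternative gives 0.
Others bid (3, 6, 6): truth gives 0, best alternative gives 0.
Others bid (3, 6, 13): truth gives 0, best alternative gives 0.
(Remaining 21 profiles checked similarly; truth is weakly best in each.)
In every case the truthful bid is at least as good as any alternative, so it is a dominant strategy.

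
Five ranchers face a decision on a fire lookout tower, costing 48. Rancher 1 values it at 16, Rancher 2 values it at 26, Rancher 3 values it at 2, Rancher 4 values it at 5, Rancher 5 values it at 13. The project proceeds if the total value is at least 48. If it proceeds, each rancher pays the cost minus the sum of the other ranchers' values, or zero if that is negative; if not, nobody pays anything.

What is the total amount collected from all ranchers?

14

Total value 62 ≥ cost 48, so it is built.
Rancher 1: others sum to 46; max(0, 48 - 46) = 2.
Rancher 2: others sum to 36; max(0, 48 - 36) = 12.
Rancher 3: others sum to 60; max(0, 48 - 60) = 0.
Rancher 4: others sum to 57; max(0, 48 - 57) = 0.
Rancher 5: others sum to 49; max(0, 48 - 49) = 0.
Total collected = 2 + 12 + 0 + 0 + 0 = 14.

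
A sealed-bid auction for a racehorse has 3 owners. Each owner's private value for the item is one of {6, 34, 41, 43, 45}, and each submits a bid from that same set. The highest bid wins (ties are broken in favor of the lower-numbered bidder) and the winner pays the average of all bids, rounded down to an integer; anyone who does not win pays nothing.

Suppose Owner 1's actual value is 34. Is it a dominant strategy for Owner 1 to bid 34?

No

Consider the case where Owner 2 bids 6 and Owner 3 bids 6.
Truthful bid 34: wins, pays 15, utility 34 - 15 = 19.
Bid 6 instead: wins, pays 6, utility 34 - 6 = 28.
Since 28 > 19, bidding 6 is strictly better here, so truthful bidding is not dominant.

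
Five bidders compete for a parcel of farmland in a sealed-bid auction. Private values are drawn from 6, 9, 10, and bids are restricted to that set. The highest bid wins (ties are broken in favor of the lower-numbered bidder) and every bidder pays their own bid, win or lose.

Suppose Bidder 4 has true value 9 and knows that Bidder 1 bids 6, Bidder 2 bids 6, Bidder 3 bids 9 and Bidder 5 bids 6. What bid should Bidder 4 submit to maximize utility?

10

Bid 6: loses but pays 6, utility -6.
Bid 9: loses but pays 9, utility -9.
Bid 10: wins, pays 10, utility 9 - 10 = -1.
The best choice is 10 with utility -1.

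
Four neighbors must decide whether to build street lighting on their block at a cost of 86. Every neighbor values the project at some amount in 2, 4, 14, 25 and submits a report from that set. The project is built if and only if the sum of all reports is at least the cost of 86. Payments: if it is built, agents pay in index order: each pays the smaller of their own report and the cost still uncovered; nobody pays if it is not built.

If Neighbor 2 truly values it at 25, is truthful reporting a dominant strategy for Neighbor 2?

No

Consider the case where Neighbor 1 reports 25, Neighbor 3 reports 25 and Neighbor 4 reports 25.
Truthful report 25: project built, pays 25, utility 25 - 25 = 0.
Report 14 instead: project built, pays 14, utility 25 - 14 = 11.
Since 11 > 0, reporting 14 is strictly better here, so truthful reporting is not dominant.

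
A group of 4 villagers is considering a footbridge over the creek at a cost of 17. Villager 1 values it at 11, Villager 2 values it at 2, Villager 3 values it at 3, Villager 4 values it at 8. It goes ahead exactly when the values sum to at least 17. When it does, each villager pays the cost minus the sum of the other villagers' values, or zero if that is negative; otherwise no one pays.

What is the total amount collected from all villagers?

5

Total value 24 ≥ cost 17, so it is built.
Villager 1: others sum to 13; max(0, 17 - 13) = 4.
Villager 2: others sum to 22; max(0, 17 - 22) = 0.
Villager 3: others sum to 21; max(0, 17 - 21) = 0.
Villager 4: others sum to 16; max(0, 17 - 16) = 1.
Total collected = 4 + 0 + 0 + 1 = 5.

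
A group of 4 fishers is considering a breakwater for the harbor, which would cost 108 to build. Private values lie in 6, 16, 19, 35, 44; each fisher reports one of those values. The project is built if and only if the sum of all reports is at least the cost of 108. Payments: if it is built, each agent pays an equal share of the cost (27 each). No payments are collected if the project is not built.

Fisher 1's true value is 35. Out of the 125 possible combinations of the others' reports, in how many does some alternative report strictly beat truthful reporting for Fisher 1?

Others report (6, 16, 44): truth gives 0; report 44 gives 8 > 0. Violating.
Others report (6, 19, 44): truth gives 0; report 44 gives 8 > 0. Violating.
Others report (6, 44, 16): truth gives 0; report 44 gives 8 > 0. Violating.
Others report (6, 44, 19): truth gives 0; report 44 gives 8 > 0. Violating.
Others report (6, 6, 6): truth gives 0; no alternative beats it.
Others report (6, 6, 16): truth gives 0; no alternative beats it.
(Checking all 125 profiles: 21 have a profitable deviation, 104 do not.)

21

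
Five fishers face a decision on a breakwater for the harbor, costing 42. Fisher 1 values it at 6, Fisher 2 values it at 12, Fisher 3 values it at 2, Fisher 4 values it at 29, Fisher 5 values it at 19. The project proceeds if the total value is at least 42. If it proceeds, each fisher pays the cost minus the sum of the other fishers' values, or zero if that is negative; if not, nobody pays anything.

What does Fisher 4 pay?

Total value 68 ≥ cost 42, so the project is built.
The other fishers' values sum to 39.
Cost minus that sum is 42 - 39 = 3.

3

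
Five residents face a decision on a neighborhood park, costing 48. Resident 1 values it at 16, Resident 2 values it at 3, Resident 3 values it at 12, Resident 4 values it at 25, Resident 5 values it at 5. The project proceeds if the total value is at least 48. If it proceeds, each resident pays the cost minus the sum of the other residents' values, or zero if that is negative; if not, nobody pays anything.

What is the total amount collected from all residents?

15

Total value 61 ≥ cost 48, so it is built.
Resident 1: others sum to 45; max(0, 48 - 45) = 3.
Resident 2: others sum to 58; max(0, 48 - 58) = 0.
Resident 3: others sum to 49; max(0, 48 - 49) = 0.
Resident 4: others sum to 36; max(0, 48 - 36) = 12.
Resident 5: others sum to 56; max(0, 48 - 56) = 0.
Total collected = 3 + 0 + 0 + 12 + 0 = 15.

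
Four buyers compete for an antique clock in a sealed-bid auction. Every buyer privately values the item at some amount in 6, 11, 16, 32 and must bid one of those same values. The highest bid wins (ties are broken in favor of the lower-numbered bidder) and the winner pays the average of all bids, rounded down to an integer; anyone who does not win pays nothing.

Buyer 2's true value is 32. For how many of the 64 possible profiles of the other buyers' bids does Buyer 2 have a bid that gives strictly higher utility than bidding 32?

Others bid (6, 6, 6): truth gives 20; bid 11 gives 25 > 20. Violating.
Others bid (6, 6, 11): truth gives 19; bid 11 gives 24 > 19. Violating.
Others bid (6, 6, 16): truth gives 17; bid 16 gives 21 > 17. Violating.
Others bid (6, 11, 6): truth gives 19; bid 11 gives 24 > 19. Violating.
Others bid (6, 6, 32): truth gives 13; no alternative beats it.
Others bid (6, 11, 32): truth gives 12; no alternative beats it.
(Checking all 64 profiles: 18 have a profitable deviation, 46 do not.)

18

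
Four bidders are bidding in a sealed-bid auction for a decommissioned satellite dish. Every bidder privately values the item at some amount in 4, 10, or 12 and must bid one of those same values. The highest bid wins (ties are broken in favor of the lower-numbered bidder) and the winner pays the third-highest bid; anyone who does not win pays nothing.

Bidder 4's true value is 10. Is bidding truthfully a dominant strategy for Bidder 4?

No

Consider the case where Bidder 1 bids 4, Bidder 2 bids 4 and Bidder 3 bids 10.
Truthful bid 10: loses, pays 0, utility 0.
Bid 12 instead: wins, pays 4, utility 10 - 4 = 6.
Since 6 > 0, bidding 12 is strictly better here, so truthful bidding is not dominant.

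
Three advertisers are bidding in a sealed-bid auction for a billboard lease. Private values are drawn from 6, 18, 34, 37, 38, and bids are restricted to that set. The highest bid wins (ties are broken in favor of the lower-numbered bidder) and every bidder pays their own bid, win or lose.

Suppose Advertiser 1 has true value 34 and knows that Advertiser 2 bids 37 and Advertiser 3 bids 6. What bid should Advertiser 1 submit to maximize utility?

Bid 6: loses but pays 6, utility -6.
Bid 18: loses but pays 18, utility -18.
Bid 34: loses but pays 34, utility -34.
Bid 37: wins, pays 37, utility 34 - 37 = -3.
Bid 38: wins, pays 38, utility 34 - 38 = -4.
The best choice is 37 with utility -3.

37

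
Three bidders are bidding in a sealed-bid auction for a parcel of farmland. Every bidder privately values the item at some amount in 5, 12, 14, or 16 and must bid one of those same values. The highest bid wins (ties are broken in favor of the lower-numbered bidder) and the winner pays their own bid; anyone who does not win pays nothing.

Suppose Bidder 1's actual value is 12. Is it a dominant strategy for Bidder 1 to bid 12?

Consider the case where Bidder 2 bids 5 and Bidder 3 bids 5.
Truthful bid 12: wins, pays 12, utility 12 - 12 = 0.
Bid 5 instead: wins, pays 5, utility 12 - 5 = 7.
Since 7 > 0, bidding 5 is strictly better here, so truthful bidding is not dominant.

No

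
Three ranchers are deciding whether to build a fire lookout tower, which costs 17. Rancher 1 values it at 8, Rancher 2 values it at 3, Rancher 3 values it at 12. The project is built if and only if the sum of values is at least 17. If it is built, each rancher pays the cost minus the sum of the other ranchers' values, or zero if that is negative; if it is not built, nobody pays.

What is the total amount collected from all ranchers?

Total value 23 ≥ cost 17, so it is built.
Rancher 1: others sum to 15; max(0, 17 - 15) = 2.
Rancher 2: others sum to 20; max(0, 17 - 20) = 0.
Rancher 3: others sum to 11; max(0, 17 - 11) = 6.
Total collected = 2 + 0 + 6 = 8.

8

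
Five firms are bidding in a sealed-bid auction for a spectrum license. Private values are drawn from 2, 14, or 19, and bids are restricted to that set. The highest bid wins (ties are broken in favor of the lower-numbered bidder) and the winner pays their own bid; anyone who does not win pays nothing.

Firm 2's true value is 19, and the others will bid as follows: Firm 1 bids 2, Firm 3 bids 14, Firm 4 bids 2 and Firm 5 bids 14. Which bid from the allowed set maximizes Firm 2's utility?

Bid 2: loses, pays 0, utility 0.
Bid 14: wins, pays 14, utility 19 - 14 = 5.
Bid 19: wins, pays 19, utility 19 - 19 = 0.
The best choice is 14 with utility 5.

14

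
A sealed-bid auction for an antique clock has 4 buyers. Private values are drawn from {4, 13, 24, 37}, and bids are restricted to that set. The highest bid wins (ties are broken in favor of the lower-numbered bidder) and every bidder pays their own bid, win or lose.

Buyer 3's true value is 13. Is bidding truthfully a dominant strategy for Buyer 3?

No

Consider the case where Buyer 1 bids 4, Buyer 2 bids 4 and Buyer 4 bids 24.
Truthful bid 13: loses but pays 13, utility -13.
Bid 4 instead: loses but pays 4, utility -4.
Since -4 > -13, bidding 4 is strictly better here, so truthful bidding is not dominant.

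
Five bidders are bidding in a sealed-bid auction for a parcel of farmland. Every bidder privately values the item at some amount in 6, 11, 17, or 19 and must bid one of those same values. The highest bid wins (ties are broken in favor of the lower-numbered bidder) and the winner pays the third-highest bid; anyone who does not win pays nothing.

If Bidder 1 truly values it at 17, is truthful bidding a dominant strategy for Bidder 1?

Consider the case where Bidder 2 bids 6, Bidder 3 bids 6, Bidder 4 bids 6 and Bidder 5 bids 19.
Truthful bid 17: loses, pays 0, utility 0.
Bid 19 instead: wins, pays 6, utility 17 - 6 = 11.
Since 11 > 0, bidding 19 is strictly better here, so truthful bidding is not dominant.

No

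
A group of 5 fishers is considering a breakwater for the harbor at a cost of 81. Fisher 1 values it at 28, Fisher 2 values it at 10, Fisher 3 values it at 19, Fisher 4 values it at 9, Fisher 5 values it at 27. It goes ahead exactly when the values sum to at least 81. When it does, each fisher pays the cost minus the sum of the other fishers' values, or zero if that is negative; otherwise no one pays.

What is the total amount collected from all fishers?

Total value 93 ≥ cost 81, so it is built.
Fisher 1: others sum to 65; max(0, 81 - 65) = 16.
Fisher 2: others sum to 83; max(0, 81 - 83) = 0.
Fisher 3: others sum to 74; max(0, 81 - 74) = 7.
Fisher 4: others sum to 84; max(0, 81 - 84) = 0.
Fisher 5: others sum to 66; max(0, 81 - 66) = 15.
Total collected = 16 + 0 + 7 + 0 + 15 = 38.

38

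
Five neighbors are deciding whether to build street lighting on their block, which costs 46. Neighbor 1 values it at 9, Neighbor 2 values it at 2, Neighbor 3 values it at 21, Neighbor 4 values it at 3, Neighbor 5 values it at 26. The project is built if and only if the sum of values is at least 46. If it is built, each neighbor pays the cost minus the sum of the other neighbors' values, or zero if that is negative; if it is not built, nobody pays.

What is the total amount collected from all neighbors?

Total value 61 ≥ cost 46, so it is built.
Neighbor 1: others sum to 52; max(0, 46 - 52) = 0.
Neighbor 2: others sum to 59; max(0, 46 - 59) = 0.
Neighbor 3: others sum to 40; max(0, 46 - 40) = 6.
Neighbor 4: others sum to 58; max(0, 46 - 58) = 0.
Neighbor 5: others sum to 35; max(0, 46 - 35) = 11.
Total collected = 0 + 0 + 6 + 0 + 11 = 17.

17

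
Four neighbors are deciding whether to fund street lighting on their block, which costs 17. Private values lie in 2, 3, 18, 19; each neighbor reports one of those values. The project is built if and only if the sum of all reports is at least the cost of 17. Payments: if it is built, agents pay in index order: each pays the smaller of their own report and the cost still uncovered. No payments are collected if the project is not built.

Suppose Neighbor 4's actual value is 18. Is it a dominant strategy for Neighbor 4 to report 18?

Check each profile of the others' reports and compare truth against every alternative report.
Others report (2, 2, 18): truth gives 18, best alternative gives 18.
Others report (2, 2, 19): truth gives 18, best alternative gives 18.
Others report (2, 3, 18): truth gives 18, best alternative gives 18.
Others report (2, 3, 19): truth gives 18, best alternative gives 18.
Others report (2, 18, 2): truth gives 18, best alternative gives 18.
Others report (2, 18, 3): truth gives 18, best alternative gives 18.
(Remaining 58 profiles checked similarly; truth is weakly best in each.)
In every case the truthful report is at least as good as any alternative, so it is a dominant strategy.

Yes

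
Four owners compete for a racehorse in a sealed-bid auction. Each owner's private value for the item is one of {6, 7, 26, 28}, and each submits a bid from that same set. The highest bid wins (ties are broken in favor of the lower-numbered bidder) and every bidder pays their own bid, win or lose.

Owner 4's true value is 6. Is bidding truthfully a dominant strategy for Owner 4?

Consider the case where Owner 1 bids 6, Owner 2 bids 6 and Owner 3 bids 6.
Truthful bid 6: loses but pays 6, utility -6.
Bid 7 instead: wins, pays 7, utility 6 - 7 = -1.
Since -1 > -6, bidding 7 is strictly better here, so truthful bidding is not dominant.

No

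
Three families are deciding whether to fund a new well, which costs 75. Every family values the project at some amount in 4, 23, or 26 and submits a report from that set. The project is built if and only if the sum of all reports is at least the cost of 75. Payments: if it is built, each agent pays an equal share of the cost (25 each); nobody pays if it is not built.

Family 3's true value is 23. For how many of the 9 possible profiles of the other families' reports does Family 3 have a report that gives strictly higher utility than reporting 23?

1

Others report (26, 26): truth gives -2; report 4 gives 0 > -2. Violating.
Others report (4, 4): truth gives 0; no alternative beats it.
Others report (4, 23): truth gives 0; no alternative beats it.
(Checking all 9 profiles: 1 has a profitable deviation, 8 do not.)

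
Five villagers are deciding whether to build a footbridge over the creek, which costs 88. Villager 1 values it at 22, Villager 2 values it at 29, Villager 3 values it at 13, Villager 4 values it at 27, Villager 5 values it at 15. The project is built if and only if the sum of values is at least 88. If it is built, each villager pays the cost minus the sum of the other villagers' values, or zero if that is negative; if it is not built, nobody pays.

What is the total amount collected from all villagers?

Total value 106 ≥ cost 88, so it is built.
Villager 1: others sum to 84; max(0, 88 - 84) = 4.
Villager 2: others sum to 77; max(0, 88 - 77) = 11.
Villager 3: others sum to 93; max(0, 88 - 93) = 0.
Villager 4: others sum to 79; max(0, 88 - 79) = 9.
Villager 5: others sum to 91; max(0, 88 - 91) = 0.
Total collected = 4 + 11 + 0 + 9 + 0 = 24.

24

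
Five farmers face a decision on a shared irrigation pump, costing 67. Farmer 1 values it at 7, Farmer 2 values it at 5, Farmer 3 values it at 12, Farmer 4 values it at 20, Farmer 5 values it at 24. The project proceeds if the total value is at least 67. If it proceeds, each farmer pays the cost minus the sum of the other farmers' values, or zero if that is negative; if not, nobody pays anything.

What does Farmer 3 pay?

11

Total value 68 ≥ cost 67, so the project is built.
The other farmers' values sum to 56.
Cost minus that sum is 67 - 56 = 11.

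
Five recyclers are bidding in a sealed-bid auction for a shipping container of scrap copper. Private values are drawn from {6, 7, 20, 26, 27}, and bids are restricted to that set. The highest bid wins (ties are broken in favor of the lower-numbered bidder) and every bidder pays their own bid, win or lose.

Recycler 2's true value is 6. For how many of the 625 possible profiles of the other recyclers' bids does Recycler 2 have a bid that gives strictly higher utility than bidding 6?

8

Others bid (6, 6, 6, 6): truth gives -6; bid 7 gives -1 > -6. Violating.
Others bid (6, 6, 6, 7): truth gives -6; bid 7 gives -1 > -6. Violating.
Others bid (6, 6, 7, 6): truth gives -6; bid 7 gives -1 > -6. Violating.
Others bid (6, 6, 7, 7): truth gives -6; bid 7 gives -1 > -6. Violating.
Others bid (6, 6, 6, 20): truth gives -6; no alternative beats it.
Others bid (6, 6, 6, 26): truth gives -6; no alternative beats it.
(Checking all 625 profiles: 8 have a profitable deviation, 617 do not.)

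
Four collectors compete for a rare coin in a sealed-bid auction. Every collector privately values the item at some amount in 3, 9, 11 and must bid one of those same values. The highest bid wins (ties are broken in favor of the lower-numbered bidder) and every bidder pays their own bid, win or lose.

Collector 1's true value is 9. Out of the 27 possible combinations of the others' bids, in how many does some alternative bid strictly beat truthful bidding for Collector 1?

Others bid (3, 3, 3): truth gives 0; bid 3 gives 6 > 0. Violating.
Others bid (3, 3, 11): truth gives -9; bid 11 gives -2 > -9. Violating.
Others bid (3, 9, 11): truth gives -9; bid 11 gives -2 > -9. Violating.
Others bid (3, 11, 3): truth gives -9; bid 11 gives -2 > -9. Violating.
Others bid (3, 3, 9): truth gives 0; no alternative beats it.
Others bid (3, 9, 3): truth gives 0; no alternative beats it.
(Checking all 27 profiles: 20 have a profitable deviation, 7 do not.)

20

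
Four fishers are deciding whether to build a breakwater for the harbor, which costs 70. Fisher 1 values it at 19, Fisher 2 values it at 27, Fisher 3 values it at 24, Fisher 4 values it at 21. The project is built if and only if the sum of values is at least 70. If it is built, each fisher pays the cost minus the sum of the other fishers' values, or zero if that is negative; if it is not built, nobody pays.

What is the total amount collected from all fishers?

9

Total value 91 ≥ cost 70, so it is built.
Fisher 1: others sum to 72; max(0, 70 - 72) = 0.
Fisher 2: others sum to 64; max(0, 70 - 64) = 6.
Fisher 3: others sum to 67; max(0, 70 - 67) = 3.
Fisher 4: others sum to 70; max(0, 70 - 70) = 0.
Total collected = 0 + 6 + 3 + 0 = 9.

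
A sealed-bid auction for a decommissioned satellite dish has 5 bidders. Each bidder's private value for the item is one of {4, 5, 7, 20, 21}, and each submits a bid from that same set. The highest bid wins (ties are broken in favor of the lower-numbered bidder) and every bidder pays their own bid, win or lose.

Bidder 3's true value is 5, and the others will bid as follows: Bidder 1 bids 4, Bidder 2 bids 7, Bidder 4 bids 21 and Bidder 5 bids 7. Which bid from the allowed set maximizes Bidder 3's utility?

Bid 4: loses but pays 4, utility -4.
Bid 5: loses but pays 5, utility -5.
Bid 7: loses but pays 7, utility -7.
Bid 20: loses but pays 20, utility -20.
Bid 21: wins, pays 21, utility 5 - 21 = -16.
The best choice is 4 with utility -4.

4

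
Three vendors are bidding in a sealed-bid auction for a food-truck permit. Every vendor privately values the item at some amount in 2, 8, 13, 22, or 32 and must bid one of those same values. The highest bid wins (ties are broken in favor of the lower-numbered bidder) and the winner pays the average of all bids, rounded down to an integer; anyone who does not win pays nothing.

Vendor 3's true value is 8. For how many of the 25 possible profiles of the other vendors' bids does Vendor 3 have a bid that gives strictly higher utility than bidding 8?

2

Others bid (2, 8): truth gives 0; bid 13 gives 1 > 0. Violating.
Others bid (8, 2): truth gives 0; bid 13 gives 1 > 0. Violating.
Others bid (2, 2): truth gives 4; no alternative beats it.
Others bid (2, 13): truth gives 0; no alternative beats it.
(Checking all 25 profiles: 2 have a profitable deviation, 23 do not.)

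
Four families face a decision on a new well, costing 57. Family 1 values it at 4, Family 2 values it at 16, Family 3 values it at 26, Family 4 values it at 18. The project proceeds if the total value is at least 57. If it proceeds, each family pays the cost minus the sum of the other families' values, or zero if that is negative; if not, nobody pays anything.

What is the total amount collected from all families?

39

Total value 64 ≥ cost 57, so it is built.
Family 1: others sum to 60; max(0, 57 - 60) = 0.
Family 2: others sum to 48; max(0, 57 - 48) = 9.
Family 3: others sum to 38; max(0, 57 - 38) = 19.
Family 4: others sum to 46; max(0, 57 - 46) = 11.
Total collected = 0 + 9 + 19 + 11 = 39.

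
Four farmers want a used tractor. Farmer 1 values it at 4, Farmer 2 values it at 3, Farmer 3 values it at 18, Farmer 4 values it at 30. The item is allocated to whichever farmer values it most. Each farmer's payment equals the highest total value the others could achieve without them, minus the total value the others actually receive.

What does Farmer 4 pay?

18

Farmer 4 has the highest value and receives the item.
Without Farmer 4, the item would go to the next-highest value, 18, so the others could achieve 18.
With Farmer 4 present and winning, the others receive nothing, so their total is 0.
Payment = 18 - 0 = 18.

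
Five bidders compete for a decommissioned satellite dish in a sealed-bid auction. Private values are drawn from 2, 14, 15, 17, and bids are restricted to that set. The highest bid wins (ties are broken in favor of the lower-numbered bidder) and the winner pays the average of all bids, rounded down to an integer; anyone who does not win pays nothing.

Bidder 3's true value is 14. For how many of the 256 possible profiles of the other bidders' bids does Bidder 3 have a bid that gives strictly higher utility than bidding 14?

104

Others bid (2, 2, 2, 15): truth gives 0; bid 15 gives 7 > 0. Violating.
Others bid (2, 2, 2, 17): truth gives 0; bid 17 gives 6 > 0. Violating.
Others bid (2, 2, 14, 15): truth gives 0; bid 15 gives 5 > 0. Violating.
Others bid (2, 2, 14, 17): truth gives 0; bid 17 gives 4 > 0. Violating.
Others bid (2, 2, 2, 2): truth gives 10; no alternative beats it.
Others bid (2, 2, 2, 14): truth gives 8; no alternative beats it.
(Checking all 256 profiles: 104 have a profitable deviation, 152 do not.)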